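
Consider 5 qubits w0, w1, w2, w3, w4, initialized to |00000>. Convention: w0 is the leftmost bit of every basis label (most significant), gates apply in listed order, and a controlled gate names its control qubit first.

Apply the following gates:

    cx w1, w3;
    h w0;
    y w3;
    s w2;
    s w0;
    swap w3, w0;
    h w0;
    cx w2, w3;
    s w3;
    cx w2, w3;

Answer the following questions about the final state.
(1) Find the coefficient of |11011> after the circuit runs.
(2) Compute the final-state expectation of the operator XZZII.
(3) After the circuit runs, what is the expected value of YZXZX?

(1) The final state's coefficient on |11011> equals 0.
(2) The observable XZZII averages to -1.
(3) In the final state, YZXZX has expectation 0.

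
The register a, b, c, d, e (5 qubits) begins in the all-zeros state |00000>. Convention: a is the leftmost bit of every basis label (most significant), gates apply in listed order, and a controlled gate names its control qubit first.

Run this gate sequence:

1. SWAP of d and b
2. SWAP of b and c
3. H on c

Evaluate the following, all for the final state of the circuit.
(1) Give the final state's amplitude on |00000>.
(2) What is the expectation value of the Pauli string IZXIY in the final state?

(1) |00000> carries amplitude sqrt(2)/2 in the final state.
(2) The observable IZXIY averages to 0.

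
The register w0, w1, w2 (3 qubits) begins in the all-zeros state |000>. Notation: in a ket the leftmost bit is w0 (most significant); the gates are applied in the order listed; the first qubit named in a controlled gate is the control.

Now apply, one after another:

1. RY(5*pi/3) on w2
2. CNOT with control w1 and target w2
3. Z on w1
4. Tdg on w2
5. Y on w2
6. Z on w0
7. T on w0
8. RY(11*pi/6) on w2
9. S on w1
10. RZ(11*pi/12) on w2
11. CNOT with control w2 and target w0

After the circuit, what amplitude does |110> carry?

|110> carries amplitude 0 in the final state.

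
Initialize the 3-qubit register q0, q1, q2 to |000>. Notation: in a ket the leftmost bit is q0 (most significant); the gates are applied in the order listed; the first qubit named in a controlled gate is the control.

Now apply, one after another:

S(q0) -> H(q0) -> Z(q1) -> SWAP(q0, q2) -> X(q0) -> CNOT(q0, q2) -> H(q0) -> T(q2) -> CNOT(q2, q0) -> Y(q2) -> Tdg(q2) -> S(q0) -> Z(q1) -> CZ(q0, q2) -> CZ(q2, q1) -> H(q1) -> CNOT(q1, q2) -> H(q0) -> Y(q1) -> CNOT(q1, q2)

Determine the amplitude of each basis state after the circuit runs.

After the circuit, the state carries amplitude sqrt(2)/4 on |000>, sqrt(2)/4 on |001>, -sqrt(2)/4 on |010>, -sqrt(2)/4 on |011>, (-1 + I)*exp(3*I*pi/4)/4 on |100>, (1 + I)*exp(I*pi/4)/4 on |101>, (1 - I)*exp(3*I*pi/4)/4 on |110>, (-1 - I)*exp(I*pi/4)/4 on |111>.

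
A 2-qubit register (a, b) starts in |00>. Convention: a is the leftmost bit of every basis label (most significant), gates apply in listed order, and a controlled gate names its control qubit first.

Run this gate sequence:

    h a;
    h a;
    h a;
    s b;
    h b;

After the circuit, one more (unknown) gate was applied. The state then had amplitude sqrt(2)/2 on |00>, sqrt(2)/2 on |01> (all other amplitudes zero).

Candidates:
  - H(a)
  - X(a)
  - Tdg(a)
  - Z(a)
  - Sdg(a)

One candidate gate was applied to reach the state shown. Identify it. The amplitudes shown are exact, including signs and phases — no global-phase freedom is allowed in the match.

The unique candidate consistent with the amplitudes is H(a). Key observation: steps 1-2 multiply out to the identity, so the circuit reduces to the remaining gates.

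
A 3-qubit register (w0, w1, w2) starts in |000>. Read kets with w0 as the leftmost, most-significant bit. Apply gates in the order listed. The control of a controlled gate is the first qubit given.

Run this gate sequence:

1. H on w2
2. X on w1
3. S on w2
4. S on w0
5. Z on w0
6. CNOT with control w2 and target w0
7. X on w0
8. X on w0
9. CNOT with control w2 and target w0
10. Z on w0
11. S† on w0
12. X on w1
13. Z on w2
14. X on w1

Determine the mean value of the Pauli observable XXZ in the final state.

In the final state, XXZ has expectation 0. Key observation: gates 4-11 undo each other exactly, leaving only the rest of the circuit to track.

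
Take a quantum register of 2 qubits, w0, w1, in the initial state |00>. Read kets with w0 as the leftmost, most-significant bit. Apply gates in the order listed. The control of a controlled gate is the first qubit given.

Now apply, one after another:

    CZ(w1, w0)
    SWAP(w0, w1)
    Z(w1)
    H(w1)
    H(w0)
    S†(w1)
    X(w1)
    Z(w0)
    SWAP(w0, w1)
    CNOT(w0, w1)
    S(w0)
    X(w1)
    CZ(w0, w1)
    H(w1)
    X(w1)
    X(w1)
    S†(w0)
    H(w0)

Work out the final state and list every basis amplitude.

The resulting statevector has amplitude 1/2 on |00>, I/2 on |01>, -1/2 on |10>, I/2 on |11>.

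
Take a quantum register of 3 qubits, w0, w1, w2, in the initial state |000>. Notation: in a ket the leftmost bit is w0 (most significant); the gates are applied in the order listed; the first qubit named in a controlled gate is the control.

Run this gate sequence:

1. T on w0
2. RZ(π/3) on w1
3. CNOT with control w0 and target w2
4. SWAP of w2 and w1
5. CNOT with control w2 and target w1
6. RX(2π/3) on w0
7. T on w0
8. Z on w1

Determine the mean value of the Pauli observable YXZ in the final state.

In the final state, YXZ has expectation 0.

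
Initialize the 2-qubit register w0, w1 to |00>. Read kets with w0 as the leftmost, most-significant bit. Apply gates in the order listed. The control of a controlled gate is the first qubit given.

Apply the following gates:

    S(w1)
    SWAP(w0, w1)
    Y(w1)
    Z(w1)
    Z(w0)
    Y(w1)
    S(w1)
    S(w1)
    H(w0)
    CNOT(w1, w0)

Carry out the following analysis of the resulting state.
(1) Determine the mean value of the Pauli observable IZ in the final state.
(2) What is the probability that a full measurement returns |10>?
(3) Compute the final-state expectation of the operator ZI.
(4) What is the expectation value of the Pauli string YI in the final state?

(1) In the final state, IZ has expectation 1.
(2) The probability of measuring |10> is 1/2.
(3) In the final state, ZI has expectation 0.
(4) In the final state, YI has expectation 0.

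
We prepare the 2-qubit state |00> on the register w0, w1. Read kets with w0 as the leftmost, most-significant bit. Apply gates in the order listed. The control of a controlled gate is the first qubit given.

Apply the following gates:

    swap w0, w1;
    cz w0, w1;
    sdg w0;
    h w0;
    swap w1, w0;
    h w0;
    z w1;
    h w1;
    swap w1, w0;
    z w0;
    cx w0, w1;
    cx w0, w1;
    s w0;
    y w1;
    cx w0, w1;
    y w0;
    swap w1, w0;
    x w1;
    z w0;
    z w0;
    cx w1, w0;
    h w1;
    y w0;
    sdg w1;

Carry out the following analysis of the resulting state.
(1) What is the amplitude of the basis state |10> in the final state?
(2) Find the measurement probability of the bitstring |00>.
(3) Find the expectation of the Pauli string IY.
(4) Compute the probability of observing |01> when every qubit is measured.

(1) The amplitude on |10> is -1/2.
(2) The probability of measuring |00> is 1/4.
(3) In the final state, IY has expectation 1.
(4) The probability of measuring |01> is 1/4.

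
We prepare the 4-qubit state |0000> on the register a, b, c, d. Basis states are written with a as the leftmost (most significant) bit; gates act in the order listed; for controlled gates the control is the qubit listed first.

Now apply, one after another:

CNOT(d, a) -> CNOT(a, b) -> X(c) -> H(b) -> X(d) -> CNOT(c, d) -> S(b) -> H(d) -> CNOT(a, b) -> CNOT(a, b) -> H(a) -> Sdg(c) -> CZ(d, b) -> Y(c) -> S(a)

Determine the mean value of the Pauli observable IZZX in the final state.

The observable IZZX averages to 1. Key observation: steps 9-10 multiply out to the identity, so the circuit reduces to the remaining gates.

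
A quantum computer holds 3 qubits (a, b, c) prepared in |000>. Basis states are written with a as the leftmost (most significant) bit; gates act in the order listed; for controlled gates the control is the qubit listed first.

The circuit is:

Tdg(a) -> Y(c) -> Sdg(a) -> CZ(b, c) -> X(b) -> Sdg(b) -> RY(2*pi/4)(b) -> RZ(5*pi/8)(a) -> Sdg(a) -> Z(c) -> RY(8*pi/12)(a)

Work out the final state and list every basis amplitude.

After the circuit, the state carries amplitude 0 on |000>, -sqrt(2)*exp(11*I*pi/16)/4 on |001>, 0 on |010>, sqrt(2)*exp(11*I*pi/16)/4 on |011>, 0 on |100>, -sqrt(6)*exp(11*I*pi/16)/4 on |101>, 0 on |110>, sqrt(6)*exp(11*I*pi/16)/4 on |111>.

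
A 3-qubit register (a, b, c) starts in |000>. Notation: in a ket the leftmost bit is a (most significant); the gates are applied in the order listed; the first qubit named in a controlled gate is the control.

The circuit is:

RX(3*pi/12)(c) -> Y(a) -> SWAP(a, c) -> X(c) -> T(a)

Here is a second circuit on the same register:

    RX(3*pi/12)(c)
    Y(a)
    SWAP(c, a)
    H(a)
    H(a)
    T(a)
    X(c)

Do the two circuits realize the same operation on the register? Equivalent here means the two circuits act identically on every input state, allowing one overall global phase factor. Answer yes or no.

Yes, they are equivalent — the unitaries differ by at most a global phase.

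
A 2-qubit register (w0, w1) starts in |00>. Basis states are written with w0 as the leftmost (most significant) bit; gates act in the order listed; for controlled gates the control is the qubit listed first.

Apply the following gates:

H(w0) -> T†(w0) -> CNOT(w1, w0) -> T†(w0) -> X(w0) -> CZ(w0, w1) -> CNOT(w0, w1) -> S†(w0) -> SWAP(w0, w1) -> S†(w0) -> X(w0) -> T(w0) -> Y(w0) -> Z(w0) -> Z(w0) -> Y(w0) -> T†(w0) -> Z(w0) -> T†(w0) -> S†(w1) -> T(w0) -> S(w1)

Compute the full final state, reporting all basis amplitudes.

The final amplitudes are 0 on |00>, -sqrt(2)/2 on |01>, sqrt(2)*I/2 on |10>, 0 on |11>.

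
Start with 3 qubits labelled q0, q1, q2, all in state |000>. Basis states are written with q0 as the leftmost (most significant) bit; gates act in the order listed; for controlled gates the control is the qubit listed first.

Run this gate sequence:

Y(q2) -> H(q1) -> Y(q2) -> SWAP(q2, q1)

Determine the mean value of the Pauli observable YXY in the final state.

The observable YXY averages to 0.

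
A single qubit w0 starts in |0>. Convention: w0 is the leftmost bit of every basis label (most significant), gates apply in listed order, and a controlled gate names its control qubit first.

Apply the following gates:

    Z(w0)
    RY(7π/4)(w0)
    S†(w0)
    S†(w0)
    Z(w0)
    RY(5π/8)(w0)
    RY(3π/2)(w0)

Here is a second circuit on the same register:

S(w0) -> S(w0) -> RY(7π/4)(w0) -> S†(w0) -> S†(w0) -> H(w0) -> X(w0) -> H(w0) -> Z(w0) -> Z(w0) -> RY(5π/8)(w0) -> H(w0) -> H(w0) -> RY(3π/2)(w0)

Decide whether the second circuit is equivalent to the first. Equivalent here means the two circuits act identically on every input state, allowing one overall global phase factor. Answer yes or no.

Yes — the two circuits implement the same unitary up to a global phase.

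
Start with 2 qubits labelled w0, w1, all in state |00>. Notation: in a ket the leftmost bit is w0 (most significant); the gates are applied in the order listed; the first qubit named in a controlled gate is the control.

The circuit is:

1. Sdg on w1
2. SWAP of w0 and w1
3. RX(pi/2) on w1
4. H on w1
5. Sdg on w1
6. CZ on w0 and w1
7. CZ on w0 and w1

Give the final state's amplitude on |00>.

The amplitude on |00> is 1/2 - I/2.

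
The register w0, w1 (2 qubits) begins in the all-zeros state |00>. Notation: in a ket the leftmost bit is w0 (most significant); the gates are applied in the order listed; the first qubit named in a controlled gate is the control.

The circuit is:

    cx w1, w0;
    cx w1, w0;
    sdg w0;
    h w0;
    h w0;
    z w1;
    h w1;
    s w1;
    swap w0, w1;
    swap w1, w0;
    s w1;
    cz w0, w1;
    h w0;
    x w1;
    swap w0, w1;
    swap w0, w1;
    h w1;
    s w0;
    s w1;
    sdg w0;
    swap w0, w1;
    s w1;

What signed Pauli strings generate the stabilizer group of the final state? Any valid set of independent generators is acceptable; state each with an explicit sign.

One valid set of independent stabilizer generators is +IY, -ZI (any independent generating set of the same group is equally correct).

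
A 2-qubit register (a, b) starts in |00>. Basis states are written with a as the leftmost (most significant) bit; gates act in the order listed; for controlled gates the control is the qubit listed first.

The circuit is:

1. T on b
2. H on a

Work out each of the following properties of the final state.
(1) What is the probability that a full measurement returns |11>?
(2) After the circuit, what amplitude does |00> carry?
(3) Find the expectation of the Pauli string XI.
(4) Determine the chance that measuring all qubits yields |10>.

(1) Outcome |11> occurs with probability 0.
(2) The final state's coefficient on |00> equals sqrt(2)/2.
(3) The expectation value of XI is 1.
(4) The probability of measuring |10> is 1/2.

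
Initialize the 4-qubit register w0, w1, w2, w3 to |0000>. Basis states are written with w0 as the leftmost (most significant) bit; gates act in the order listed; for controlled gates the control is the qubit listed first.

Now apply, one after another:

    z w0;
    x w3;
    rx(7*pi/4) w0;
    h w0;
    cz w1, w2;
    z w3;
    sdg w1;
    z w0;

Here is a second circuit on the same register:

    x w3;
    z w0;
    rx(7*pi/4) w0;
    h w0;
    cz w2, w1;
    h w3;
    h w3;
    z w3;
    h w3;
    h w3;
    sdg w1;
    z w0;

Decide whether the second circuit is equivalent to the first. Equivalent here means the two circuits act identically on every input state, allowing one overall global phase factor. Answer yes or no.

Yes, they are equivalent — the unitaries differ by at most a global phase.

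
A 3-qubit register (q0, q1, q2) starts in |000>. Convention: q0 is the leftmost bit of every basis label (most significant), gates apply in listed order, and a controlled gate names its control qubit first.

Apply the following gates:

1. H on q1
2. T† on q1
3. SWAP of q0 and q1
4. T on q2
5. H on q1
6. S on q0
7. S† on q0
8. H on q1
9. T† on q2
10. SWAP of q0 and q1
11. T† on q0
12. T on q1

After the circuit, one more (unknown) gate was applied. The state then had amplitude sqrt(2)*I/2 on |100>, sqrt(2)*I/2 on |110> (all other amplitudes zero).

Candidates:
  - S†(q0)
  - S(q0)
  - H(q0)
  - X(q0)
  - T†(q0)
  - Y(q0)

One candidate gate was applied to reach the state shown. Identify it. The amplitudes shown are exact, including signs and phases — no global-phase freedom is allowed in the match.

The unique candidate consistent with the amplitudes is Y(q0). Key observation: the block from step 3 through step 10 cancels to the identity and can be dropped.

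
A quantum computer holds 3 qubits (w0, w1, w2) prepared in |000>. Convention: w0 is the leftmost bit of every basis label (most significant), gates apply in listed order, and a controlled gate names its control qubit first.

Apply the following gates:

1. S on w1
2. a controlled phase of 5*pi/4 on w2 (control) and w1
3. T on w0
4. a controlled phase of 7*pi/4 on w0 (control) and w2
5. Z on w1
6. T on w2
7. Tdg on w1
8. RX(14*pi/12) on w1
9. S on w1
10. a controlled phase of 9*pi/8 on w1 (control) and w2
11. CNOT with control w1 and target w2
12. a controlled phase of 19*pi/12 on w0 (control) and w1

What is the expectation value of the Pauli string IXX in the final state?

The expectation value of IXX is -1/2.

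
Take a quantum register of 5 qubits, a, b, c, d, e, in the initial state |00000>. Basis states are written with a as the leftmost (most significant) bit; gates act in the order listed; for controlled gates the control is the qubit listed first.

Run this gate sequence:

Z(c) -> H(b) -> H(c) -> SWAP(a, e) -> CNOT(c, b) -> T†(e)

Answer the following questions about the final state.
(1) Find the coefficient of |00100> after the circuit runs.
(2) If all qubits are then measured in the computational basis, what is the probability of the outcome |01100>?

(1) The final state's coefficient on |00100> equals 1/2.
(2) Outcome |01100> occurs with probability 1/4.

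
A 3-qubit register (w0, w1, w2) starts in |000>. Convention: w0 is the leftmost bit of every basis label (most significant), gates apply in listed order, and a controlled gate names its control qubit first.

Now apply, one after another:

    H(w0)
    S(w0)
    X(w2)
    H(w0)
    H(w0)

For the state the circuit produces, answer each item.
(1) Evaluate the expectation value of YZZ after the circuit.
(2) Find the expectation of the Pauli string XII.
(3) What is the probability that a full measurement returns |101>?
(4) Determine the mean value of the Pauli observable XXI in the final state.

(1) The observable YZZ averages to -1. Key observation: the block from step 4 through step 5 cancels to the identity and can be dropped.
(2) The expectation value of XII is 0.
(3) The probability of measuring |101> is 1/2.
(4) The expectation value of XXI is 0.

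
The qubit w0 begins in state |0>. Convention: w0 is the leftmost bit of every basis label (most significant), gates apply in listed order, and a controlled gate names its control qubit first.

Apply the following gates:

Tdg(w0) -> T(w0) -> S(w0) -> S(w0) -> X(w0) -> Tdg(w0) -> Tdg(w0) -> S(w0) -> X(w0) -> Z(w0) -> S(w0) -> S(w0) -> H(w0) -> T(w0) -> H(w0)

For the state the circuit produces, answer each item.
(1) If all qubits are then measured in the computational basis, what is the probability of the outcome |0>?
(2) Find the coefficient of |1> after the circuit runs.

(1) The probability of measuring |0> is sqrt(2)/4 + 1/2.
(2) The final state's coefficient on |1> equals 1/2 - exp(I*pi/4)/2.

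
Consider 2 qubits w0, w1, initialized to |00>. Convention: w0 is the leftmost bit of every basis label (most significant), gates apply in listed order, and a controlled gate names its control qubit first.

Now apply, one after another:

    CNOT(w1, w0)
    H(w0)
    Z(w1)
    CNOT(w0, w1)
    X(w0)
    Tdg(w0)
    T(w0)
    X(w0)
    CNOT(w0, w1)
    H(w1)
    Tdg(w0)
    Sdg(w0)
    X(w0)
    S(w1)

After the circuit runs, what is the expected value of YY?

In the final state, YY has expectation sqrt(2)/2. Key observation: gates 4-9 undo each other exactly, leaving only the rest of the circuit to track.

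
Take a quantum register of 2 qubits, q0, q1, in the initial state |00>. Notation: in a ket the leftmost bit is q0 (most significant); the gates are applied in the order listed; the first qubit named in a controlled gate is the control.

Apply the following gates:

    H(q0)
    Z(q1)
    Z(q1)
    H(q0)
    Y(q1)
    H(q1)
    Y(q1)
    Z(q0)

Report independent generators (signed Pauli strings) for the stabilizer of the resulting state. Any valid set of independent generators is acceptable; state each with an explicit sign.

One valid set of independent stabilizer generators is +IX, +ZI (any independent generating set of the same group is equally correct). Key observation: steps 1-4 multiply out to the identity, so the circuit reduces to the remaining gates.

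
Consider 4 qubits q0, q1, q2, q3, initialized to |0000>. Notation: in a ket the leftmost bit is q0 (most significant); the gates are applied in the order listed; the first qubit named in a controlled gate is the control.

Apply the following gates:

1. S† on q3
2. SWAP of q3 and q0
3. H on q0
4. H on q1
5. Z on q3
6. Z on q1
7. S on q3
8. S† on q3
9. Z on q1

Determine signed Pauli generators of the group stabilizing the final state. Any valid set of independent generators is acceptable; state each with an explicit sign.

The final state is stabilized by the group generated by +XIII, +IXII, +IIZI, +IIIZ; other independent generating sets are equally valid.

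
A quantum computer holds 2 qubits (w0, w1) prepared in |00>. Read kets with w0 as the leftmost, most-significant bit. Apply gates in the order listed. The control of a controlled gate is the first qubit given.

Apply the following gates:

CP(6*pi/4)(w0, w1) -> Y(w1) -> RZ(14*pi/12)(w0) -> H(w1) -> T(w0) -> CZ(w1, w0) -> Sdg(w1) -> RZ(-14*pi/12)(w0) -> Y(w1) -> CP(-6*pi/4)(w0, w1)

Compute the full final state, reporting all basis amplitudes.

After the circuit, the state carries amplitude sqrt(2)*I/2 on |00>, -sqrt(2)/2 on |01>, 0 on |10>, 0 on |11>.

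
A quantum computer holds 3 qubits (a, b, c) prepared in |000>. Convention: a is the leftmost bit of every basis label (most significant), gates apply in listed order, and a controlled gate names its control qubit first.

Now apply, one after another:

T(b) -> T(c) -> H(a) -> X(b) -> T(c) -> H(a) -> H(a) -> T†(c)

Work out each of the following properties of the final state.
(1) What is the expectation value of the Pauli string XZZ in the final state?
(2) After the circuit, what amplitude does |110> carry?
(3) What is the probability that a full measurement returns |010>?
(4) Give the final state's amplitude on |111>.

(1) The expectation value of XZZ is -1. Key observation: the block from step 5 through step 8 cancels to the identity and can be dropped.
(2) The amplitude on |110> is sqrt(2)/2.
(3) Outcome |010> occurs with probability 1/2.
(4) The final state's coefficient on |111> equals 0.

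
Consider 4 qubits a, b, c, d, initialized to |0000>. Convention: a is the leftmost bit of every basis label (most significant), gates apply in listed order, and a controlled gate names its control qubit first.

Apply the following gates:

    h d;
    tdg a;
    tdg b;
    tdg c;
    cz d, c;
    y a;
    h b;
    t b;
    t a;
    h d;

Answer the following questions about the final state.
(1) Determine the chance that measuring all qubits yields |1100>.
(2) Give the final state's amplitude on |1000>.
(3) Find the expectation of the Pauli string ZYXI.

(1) The probability of measuring |1100> is 1/2.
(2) The final state's coefficient on |1000> equals sqrt(2)*exp(3*I*pi/4)/2.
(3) The expectation value of ZYXI is 0.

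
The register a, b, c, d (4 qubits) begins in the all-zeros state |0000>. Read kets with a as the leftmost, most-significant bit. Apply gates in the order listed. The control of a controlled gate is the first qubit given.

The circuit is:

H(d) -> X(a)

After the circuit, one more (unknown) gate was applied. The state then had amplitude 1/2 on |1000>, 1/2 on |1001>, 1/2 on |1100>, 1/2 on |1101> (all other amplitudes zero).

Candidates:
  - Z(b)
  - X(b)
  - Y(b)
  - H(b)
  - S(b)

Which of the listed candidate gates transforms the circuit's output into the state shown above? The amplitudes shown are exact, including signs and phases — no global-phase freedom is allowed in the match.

The unique candidate consistent with the amplitudes is H(b).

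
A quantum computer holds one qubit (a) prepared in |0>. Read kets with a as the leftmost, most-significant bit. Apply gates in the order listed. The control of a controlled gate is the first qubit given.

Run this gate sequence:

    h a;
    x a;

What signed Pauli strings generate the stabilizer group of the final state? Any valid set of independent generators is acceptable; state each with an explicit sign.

The final state is stabilized by the group generated by +X; other independent generating sets are equally valid.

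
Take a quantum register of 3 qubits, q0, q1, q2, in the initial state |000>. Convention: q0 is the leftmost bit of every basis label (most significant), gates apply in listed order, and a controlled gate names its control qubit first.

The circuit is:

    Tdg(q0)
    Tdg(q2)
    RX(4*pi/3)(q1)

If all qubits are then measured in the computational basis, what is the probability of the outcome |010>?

Outcome |010> occurs with probability 3/4.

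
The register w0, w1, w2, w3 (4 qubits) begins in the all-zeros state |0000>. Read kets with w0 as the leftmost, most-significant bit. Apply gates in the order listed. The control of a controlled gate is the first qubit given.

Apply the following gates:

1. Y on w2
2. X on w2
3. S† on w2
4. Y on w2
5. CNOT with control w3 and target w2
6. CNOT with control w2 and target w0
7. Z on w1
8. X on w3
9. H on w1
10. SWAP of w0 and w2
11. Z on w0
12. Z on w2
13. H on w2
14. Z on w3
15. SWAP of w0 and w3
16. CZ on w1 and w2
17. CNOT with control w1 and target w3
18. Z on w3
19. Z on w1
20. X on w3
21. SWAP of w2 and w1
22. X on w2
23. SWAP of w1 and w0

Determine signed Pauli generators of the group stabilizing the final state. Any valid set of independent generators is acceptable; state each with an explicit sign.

One valid set of independent stabilizer generators is -XIIZ, +ZIXX, -IZII, -IIZZ (any independent generating set of the same group is equally correct).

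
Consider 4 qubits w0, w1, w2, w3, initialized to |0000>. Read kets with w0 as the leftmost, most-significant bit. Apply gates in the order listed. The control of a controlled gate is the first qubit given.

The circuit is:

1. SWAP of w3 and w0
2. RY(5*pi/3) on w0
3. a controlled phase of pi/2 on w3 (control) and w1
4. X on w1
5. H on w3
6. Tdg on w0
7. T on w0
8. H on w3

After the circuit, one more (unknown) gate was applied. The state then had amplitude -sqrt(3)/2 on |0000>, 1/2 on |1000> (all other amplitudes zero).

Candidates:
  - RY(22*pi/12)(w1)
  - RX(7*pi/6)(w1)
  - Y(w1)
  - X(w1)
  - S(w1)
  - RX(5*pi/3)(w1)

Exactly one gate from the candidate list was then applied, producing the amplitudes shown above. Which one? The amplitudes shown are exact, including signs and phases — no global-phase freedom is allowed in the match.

It was X(w1) that produced the state shown. Key observation: gates 5-8 undo each other exactly, leaving only the rest of the circuit to track.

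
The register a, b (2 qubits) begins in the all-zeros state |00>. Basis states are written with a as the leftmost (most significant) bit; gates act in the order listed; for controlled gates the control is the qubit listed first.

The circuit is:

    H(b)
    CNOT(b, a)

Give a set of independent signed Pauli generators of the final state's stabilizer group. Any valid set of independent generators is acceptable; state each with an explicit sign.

The stabilizer group can be generated by +XX, +ZZ, among other valid generating sets.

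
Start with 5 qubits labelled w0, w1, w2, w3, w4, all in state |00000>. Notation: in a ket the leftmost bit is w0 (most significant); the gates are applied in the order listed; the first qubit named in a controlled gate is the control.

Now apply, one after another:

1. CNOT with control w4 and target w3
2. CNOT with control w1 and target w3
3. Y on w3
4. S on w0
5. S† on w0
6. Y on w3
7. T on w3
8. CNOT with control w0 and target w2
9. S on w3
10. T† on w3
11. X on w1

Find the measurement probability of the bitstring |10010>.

A full measurement returns |10010> with probability 0. Key observation: steps 3-6 multiply out to the identity, so the circuit reduces to the remaining gates.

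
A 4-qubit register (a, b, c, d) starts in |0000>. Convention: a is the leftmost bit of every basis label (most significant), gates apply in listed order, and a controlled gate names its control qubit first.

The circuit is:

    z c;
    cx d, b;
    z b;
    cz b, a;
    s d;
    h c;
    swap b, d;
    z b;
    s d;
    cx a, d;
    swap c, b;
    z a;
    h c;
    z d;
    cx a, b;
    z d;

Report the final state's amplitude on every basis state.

After the circuit, the state carries amplitude 1/2 on |0000>, 1/2 on |0010>, 1/2 on |0100>, 1/2 on |0110>, and 0 on every other basis state.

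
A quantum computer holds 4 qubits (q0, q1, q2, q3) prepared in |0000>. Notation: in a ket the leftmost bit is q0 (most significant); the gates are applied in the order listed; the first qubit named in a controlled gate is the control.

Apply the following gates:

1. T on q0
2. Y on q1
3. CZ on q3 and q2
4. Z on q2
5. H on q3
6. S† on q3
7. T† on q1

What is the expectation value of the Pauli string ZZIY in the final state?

The observable ZZIY averages to 1.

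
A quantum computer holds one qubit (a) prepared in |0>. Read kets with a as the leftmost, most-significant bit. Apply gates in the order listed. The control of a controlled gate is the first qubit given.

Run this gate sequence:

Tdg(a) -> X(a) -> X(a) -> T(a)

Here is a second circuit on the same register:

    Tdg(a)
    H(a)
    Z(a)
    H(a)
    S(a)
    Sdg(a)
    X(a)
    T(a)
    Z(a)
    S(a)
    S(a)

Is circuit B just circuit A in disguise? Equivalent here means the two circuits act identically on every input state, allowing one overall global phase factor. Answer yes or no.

Yes, they are equivalent — the unitaries differ by at most a global phase.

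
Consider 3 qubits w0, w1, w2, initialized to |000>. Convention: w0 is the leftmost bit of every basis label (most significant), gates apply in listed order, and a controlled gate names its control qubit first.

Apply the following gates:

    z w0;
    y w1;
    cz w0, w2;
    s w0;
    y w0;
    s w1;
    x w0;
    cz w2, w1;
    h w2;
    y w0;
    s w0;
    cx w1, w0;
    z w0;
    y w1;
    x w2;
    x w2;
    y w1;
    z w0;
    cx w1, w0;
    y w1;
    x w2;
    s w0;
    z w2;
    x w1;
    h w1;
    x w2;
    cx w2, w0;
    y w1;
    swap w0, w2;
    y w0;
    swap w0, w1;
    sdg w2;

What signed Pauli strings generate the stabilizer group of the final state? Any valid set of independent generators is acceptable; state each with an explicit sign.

One valid set of independent stabilizer generators is +XII, -IXY, +IZZ (any independent generating set of the same group is equally correct).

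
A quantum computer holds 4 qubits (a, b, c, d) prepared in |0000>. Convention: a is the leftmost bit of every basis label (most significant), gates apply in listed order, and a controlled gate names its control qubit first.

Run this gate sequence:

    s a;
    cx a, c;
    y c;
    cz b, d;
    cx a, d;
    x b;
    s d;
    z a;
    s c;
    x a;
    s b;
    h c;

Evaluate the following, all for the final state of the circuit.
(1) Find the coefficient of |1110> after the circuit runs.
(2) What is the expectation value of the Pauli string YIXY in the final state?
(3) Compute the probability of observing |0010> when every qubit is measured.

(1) |1110> carries amplitude sqrt(2)*I/2 in the final state.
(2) The expectation value of YIXY is 0.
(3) The probability of measuring |0010> is 0.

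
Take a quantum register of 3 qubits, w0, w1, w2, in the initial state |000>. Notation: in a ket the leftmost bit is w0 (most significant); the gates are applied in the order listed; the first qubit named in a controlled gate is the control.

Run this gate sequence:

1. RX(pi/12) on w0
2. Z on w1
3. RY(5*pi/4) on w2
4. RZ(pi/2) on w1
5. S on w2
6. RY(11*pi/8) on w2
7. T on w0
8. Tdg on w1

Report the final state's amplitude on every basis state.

The resulting statevector has amplitude -sqrt(3)*I*exp(-I*pi/4)*sin(5*pi/16)/4 - sqrt(6)*I*exp(-I*pi/4)*sin(5*pi/16)/8 + sqrt(3)*sqrt(1/2 - sqrt(2)/4)*sqrt(sqrt(2)/4 + 1/2)*exp(-I*pi/4)*cos(5*pi/16)/2 - I*sqrt(1/2 - sqrt(2)/4)*sqrt(sqrt(2)/4 + 1/2)*exp(-I*pi/4)*sin(5*pi/16)/2 + exp(-I*pi/4)*cos(5*pi/16)/4 - sqrt(2)*exp(-I*pi/4)*cos(5*pi/16)/8 on |000>, -sqrt(3)*I*exp(-I*pi/4)*cos(5*pi/16)/4 - sqrt(6)*I*exp(-I*pi/4)*cos(5*pi/16)/8 + sqrt(2)*exp(-I*pi/4)*sin(5*pi/16)/8 - I*sqrt(1/2 - sqrt(2)/4)*sqrt(sqrt(2)/4 + 1/2)*exp(-I*pi/4)*cos(5*pi/16)/2 - exp(-I*pi/4)*sin(5*pi/16)/4 - sqrt(3)*sqrt(1/2 - sqrt(2)/4)*sqrt(sqrt(2)/4 + 1/2)*exp(-I*pi/4)*sin(5*pi/16)/2 on |001>, 0 on |010>, 0 on |011>, -sin(5*pi/16)/4 - sqrt(2)*sin(5*pi/16)/8 + sqrt(3)*sqrt(1/2 - sqrt(2)/4)*sqrt(sqrt(2)/4 + 1/2)*sin(5*pi/16)/2 - sqrt(6)*I*cos(5*pi/16)/8 - I*sqrt(1/2 - sqrt(2)/4)*sqrt(sqrt(2)/4 + 1/2)*cos(5*pi/16)/2 + sqrt(3)*I*cos(5*pi/16)/4 on |100>, -cos(5*pi/16)/4 - sqrt(2)*cos(5*pi/16)/8 + sqrt(3)*sqrt(1/2 - sqrt(2)/4)*sqrt(sqrt(2)/4 + 1/2)*cos(5*pi/16)/2 - sqrt(3)*I*sin(5*pi/16)/4 + I*sqrt(1/2 - sqrt(2)/4)*sqrt(sqrt(2)/4 + 1/2)*sin(5*pi/16)/2 + sqrt(6)*I*sin(5*pi/16)/8 on |101>, 0 on |110>, 0 on |111>.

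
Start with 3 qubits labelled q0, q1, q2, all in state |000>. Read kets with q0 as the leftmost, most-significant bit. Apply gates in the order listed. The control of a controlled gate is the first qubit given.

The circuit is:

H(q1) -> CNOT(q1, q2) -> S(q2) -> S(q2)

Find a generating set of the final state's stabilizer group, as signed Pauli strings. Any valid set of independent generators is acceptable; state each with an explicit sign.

The final state is stabilized by the group generated by -IXX, +ZII, +IZZ; other independent generating sets are equally valid.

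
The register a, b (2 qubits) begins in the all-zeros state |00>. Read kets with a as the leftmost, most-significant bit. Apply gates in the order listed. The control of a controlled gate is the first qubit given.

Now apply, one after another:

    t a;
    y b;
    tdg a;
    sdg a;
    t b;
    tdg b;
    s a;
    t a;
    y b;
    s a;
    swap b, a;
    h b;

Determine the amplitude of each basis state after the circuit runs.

The resulting statevector has amplitude sqrt(2)/2 on |00>, sqrt(2)/2 on |01>, 0 on |10>, 0 on |11>. Key observation: gates 2-9 undo each other exactly, leaving only the rest of the circuit to track.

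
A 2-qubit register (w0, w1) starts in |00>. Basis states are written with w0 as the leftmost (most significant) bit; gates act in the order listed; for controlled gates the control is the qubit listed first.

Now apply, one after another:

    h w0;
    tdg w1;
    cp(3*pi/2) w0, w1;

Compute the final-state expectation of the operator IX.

The observable IX averages to 0.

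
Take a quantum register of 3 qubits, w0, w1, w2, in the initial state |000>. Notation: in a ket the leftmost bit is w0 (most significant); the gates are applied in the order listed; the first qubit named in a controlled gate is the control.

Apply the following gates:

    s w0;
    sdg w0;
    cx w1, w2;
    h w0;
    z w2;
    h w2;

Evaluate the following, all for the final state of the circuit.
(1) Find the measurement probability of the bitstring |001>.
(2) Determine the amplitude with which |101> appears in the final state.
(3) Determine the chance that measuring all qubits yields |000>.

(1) A full measurement returns |001> with probability 1/4.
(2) |101> carries amplitude 1/2 in the final state.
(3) Outcome |000> occurs with probability 1/4.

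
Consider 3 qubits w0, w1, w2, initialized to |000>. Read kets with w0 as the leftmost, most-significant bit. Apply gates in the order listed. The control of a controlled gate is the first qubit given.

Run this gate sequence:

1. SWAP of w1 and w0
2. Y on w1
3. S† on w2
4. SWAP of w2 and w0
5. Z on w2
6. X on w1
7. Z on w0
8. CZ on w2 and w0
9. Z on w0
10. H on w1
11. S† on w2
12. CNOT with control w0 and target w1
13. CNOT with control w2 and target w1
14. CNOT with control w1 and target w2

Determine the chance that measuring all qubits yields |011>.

The probability of measuring |011> is 1/2.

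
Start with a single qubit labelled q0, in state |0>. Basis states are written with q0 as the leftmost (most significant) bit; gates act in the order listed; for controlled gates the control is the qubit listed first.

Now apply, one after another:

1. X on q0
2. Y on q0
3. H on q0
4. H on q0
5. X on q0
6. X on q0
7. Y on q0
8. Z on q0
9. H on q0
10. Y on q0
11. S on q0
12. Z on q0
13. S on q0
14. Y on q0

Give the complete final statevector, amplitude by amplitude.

After the circuit, the state carries amplitude -sqrt(2)/2 on |0>, sqrt(2)/2 on |1>.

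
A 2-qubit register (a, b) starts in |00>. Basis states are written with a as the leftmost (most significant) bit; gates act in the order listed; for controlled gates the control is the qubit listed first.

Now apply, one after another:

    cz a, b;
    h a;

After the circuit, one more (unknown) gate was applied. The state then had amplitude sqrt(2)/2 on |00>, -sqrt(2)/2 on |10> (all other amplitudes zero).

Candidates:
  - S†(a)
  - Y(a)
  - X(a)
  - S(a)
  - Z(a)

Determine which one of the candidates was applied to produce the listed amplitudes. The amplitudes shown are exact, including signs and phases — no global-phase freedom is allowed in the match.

The unique candidate consistent with the amplitudes is Z(a).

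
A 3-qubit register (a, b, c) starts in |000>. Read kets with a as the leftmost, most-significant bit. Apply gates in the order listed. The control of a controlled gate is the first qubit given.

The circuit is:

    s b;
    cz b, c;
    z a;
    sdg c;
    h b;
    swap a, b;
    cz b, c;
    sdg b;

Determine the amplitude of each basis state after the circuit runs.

After the circuit, the state carries amplitude sqrt(2)/2 on |000>, sqrt(2)/2 on |100>, and 0 on every other basis state.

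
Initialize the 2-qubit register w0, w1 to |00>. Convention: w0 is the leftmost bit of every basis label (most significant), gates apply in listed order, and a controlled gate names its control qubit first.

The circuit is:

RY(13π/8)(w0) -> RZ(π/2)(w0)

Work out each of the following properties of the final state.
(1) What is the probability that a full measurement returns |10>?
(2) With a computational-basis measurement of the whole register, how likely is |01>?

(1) Outcome |10> occurs with probability sin(3*pi/16)**2.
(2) Outcome |01> occurs with probability 0.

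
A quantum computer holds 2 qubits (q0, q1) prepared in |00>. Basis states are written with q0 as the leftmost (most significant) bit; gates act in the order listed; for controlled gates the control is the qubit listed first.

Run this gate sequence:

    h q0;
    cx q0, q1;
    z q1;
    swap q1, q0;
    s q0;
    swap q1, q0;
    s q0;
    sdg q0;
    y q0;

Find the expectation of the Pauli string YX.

In the final state, YX has expectation -1.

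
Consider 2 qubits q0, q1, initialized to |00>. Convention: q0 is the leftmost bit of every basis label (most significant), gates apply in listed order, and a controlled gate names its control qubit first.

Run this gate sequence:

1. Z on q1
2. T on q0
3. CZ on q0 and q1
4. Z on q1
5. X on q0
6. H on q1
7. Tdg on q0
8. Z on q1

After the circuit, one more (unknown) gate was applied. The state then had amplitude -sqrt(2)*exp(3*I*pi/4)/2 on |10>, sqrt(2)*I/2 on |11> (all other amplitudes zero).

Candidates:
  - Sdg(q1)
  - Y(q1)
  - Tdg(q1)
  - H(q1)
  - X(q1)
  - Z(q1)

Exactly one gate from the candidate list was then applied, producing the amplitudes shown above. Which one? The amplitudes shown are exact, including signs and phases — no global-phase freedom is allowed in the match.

The unique candidate consistent with the amplitudes is Tdg(q1).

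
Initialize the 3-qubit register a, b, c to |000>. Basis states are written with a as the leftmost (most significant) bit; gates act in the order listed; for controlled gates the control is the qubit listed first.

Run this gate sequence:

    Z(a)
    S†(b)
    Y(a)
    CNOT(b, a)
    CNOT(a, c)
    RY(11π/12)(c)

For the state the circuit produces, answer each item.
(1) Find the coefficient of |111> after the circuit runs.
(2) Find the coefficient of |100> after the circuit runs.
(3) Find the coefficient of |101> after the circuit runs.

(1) The amplitude on |111> is 0.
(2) The amplitude on |100> is -I*sqrt(3*sqrt(2) + 6)/4 - I*sqrt(2 - sqrt(2))/4.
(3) |101> carries amplitude -I*sqrt(6 - 3*sqrt(2))/4 + I*sqrt(sqrt(2) + 2)/4 in the final state.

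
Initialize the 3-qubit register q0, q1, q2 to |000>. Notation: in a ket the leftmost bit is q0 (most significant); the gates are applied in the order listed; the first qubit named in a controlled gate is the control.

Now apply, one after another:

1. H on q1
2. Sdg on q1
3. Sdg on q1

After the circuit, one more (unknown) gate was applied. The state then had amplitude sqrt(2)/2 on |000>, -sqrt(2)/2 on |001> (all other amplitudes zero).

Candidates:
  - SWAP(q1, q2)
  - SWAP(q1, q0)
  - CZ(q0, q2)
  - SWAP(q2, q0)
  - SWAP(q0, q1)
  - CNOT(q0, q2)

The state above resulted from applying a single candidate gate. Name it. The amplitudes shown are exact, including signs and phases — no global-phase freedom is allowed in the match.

The unique candidate consistent with the amplitudes is SWAP(q1, q2).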